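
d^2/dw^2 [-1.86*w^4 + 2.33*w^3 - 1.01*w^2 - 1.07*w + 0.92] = -22.32*w^2 + 13.98*w - 2.02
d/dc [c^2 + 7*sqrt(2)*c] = 2*c + 7*sqrt(2)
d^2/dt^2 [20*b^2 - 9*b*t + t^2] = 2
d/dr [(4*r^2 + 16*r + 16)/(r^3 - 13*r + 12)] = 4*(2*(r + 2)*(r^3 - 13*r + 12) - (3*r^2 - 13)*(r^2 + 4*r + 4))/(r^3 - 13*r + 12)^2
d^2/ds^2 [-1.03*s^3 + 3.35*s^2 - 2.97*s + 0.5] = 6.7 - 6.18*s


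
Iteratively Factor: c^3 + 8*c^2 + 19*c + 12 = (c + 3)*(c^2 + 5*c + 4) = (c + 3)*(c + 4)*(c + 1)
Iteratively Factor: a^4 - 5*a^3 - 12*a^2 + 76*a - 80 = (a - 5)*(a^3 - 12*a + 16) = (a - 5)*(a - 2)*(a^2 + 2*a - 8) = (a - 5)*(a - 2)*(a + 4)*(a - 2)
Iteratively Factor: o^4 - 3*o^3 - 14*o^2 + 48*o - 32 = (o - 1)*(o^3 - 2*o^2 - 16*o + 32) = (o - 2)*(o - 1)*(o^2 - 16) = (o - 2)*(o - 1)*(o + 4)*(o - 4)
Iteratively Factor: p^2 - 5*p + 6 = (p - 3)*(p - 2)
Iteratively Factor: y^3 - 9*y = (y)*(y^2 - 9) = y*(y + 3)*(y - 3)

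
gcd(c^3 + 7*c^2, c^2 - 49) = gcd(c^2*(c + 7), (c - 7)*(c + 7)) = c + 7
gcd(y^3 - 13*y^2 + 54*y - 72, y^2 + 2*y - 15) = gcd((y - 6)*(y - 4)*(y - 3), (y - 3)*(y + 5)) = y - 3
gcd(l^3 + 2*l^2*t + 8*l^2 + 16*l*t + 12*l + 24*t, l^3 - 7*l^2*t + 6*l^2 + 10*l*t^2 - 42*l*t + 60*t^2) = l + 6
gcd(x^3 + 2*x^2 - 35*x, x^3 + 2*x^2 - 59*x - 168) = x + 7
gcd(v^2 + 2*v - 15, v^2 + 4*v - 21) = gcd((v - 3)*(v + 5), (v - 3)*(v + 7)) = v - 3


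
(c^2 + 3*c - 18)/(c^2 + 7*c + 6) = (c - 3)/(c + 1)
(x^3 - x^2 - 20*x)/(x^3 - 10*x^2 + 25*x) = (x + 4)/(x - 5)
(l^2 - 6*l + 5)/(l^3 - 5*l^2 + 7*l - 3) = (l - 5)/(l^2 - 4*l + 3)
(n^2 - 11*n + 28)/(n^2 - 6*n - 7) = (n - 4)/(n + 1)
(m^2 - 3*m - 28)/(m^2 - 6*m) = (m^2 - 3*m - 28)/(m*(m - 6))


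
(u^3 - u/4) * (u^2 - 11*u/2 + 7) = u^5 - 11*u^4/2 + 27*u^3/4 + 11*u^2/8 - 7*u/4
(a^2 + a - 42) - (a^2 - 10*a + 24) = 11*a - 66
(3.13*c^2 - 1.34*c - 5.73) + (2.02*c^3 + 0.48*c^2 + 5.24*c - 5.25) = 2.02*c^3 + 3.61*c^2 + 3.9*c - 10.98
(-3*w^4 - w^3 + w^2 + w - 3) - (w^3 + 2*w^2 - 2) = -3*w^4 - 2*w^3 - w^2 + w - 1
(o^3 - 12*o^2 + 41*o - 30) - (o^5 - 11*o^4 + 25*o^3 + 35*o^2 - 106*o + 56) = -o^5 + 11*o^4 - 24*o^3 - 47*o^2 + 147*o - 86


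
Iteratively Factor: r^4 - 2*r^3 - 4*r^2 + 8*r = (r - 2)*(r^3 - 4*r) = (r - 2)^2*(r^2 + 2*r) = (r - 2)^2*(r + 2)*(r)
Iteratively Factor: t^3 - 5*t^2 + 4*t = (t)*(t^2 - 5*t + 4) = t*(t - 1)*(t - 4)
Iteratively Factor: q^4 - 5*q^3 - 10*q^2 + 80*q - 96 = (q - 4)*(q^3 - q^2 - 14*q + 24) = (q - 4)*(q - 3)*(q^2 + 2*q - 8) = (q - 4)*(q - 3)*(q - 2)*(q + 4)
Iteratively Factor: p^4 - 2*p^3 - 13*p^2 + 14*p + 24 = (p + 3)*(p^3 - 5*p^2 + 2*p + 8) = (p - 2)*(p + 3)*(p^2 - 3*p - 4) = (p - 4)*(p - 2)*(p + 3)*(p + 1)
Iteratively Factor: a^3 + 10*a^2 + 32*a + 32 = (a + 4)*(a^2 + 6*a + 8) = (a + 4)^2*(a + 2)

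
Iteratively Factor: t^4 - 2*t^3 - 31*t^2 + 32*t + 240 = (t - 4)*(t^3 + 2*t^2 - 23*t - 60) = (t - 5)*(t - 4)*(t^2 + 7*t + 12) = (t - 5)*(t - 4)*(t + 4)*(t + 3)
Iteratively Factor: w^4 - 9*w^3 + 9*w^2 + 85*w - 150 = (w - 5)*(w^3 - 4*w^2 - 11*w + 30) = (w - 5)^2*(w^2 + w - 6) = (w - 5)^2*(w + 3)*(w - 2)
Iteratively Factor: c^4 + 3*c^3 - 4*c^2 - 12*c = (c + 3)*(c^3 - 4*c) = (c + 2)*(c + 3)*(c^2 - 2*c) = (c - 2)*(c + 2)*(c + 3)*(c)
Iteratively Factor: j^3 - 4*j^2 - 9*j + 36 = (j - 4)*(j^2 - 9) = (j - 4)*(j - 3)*(j + 3)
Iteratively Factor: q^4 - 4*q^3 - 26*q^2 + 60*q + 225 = (q - 5)*(q^3 + q^2 - 21*q - 45) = (q - 5)^2*(q^2 + 6*q + 9) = (q - 5)^2*(q + 3)*(q + 3)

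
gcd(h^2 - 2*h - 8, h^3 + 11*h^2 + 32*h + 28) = h + 2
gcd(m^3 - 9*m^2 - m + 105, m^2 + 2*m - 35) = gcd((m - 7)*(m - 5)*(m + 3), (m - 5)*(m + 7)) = m - 5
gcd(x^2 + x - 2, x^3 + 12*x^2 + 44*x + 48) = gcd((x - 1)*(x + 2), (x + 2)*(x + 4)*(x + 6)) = x + 2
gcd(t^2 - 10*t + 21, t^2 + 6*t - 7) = 1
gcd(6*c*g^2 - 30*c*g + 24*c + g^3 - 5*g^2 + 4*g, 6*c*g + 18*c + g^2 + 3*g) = 6*c + g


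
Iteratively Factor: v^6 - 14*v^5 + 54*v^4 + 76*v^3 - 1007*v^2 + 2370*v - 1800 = (v - 5)*(v^5 - 9*v^4 + 9*v^3 + 121*v^2 - 402*v + 360) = (v - 5)*(v - 3)*(v^4 - 6*v^3 - 9*v^2 + 94*v - 120) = (v - 5)*(v - 3)*(v - 2)*(v^3 - 4*v^2 - 17*v + 60) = (v - 5)^2*(v - 3)*(v - 2)*(v^2 + v - 12) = (v - 5)^2*(v - 3)*(v - 2)*(v + 4)*(v - 3)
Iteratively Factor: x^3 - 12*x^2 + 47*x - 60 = (x - 3)*(x^2 - 9*x + 20) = (x - 4)*(x - 3)*(x - 5)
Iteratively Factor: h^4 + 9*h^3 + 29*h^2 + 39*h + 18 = (h + 1)*(h^3 + 8*h^2 + 21*h + 18) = (h + 1)*(h + 3)*(h^2 + 5*h + 6) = (h + 1)*(h + 2)*(h + 3)*(h + 3)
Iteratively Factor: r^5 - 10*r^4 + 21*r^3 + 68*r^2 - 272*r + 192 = (r - 4)*(r^4 - 6*r^3 - 3*r^2 + 56*r - 48) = (r - 4)*(r - 1)*(r^3 - 5*r^2 - 8*r + 48) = (r - 4)*(r - 1)*(r + 3)*(r^2 - 8*r + 16) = (r - 4)^2*(r - 1)*(r + 3)*(r - 4)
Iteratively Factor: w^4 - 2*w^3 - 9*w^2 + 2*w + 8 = (w + 1)*(w^3 - 3*w^2 - 6*w + 8) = (w - 1)*(w + 1)*(w^2 - 2*w - 8) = (w - 4)*(w - 1)*(w + 1)*(w + 2)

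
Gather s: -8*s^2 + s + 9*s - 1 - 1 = -8*s^2 + 10*s - 2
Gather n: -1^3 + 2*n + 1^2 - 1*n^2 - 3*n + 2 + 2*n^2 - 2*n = n^2 - 3*n + 2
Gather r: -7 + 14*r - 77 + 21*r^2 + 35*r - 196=21*r^2 + 49*r - 280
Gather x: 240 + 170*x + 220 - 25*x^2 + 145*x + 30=-25*x^2 + 315*x + 490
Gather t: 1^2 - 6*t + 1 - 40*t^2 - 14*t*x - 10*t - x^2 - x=-40*t^2 + t*(-14*x - 16) - x^2 - x + 2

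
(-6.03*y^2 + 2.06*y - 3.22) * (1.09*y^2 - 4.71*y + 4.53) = -6.5727*y^4 + 30.6467*y^3 - 40.5283*y^2 + 24.498*y - 14.5866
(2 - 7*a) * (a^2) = -7*a^3 + 2*a^2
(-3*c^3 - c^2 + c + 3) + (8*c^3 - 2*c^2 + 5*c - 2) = 5*c^3 - 3*c^2 + 6*c + 1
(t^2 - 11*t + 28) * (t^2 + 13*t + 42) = t^4 + 2*t^3 - 73*t^2 - 98*t + 1176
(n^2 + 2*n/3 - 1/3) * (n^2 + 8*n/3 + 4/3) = n^4 + 10*n^3/3 + 25*n^2/9 - 4/9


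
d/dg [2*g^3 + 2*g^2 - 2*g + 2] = 6*g^2 + 4*g - 2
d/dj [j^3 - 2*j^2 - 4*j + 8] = 3*j^2 - 4*j - 4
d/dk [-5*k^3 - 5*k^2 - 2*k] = -15*k^2 - 10*k - 2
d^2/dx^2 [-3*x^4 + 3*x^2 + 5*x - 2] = 6 - 36*x^2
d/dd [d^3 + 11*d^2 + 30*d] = 3*d^2 + 22*d + 30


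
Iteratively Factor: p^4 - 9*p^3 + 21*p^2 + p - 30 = (p - 2)*(p^3 - 7*p^2 + 7*p + 15) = (p - 2)*(p + 1)*(p^2 - 8*p + 15) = (p - 5)*(p - 2)*(p + 1)*(p - 3)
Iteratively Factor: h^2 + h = (h + 1)*(h)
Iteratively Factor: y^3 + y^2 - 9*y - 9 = (y + 1)*(y^2 - 9) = (y + 1)*(y + 3)*(y - 3)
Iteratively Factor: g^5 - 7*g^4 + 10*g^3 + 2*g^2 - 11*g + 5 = (g + 1)*(g^4 - 8*g^3 + 18*g^2 - 16*g + 5) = (g - 1)*(g + 1)*(g^3 - 7*g^2 + 11*g - 5) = (g - 1)^2*(g + 1)*(g^2 - 6*g + 5) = (g - 1)^3*(g + 1)*(g - 5)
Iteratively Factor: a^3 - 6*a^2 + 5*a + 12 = (a - 3)*(a^2 - 3*a - 4) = (a - 4)*(a - 3)*(a + 1)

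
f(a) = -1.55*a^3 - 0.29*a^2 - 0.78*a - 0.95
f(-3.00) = 40.63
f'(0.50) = -2.23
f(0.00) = -0.95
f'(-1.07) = -5.48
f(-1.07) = 1.45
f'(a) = -4.65*a^2 - 0.58*a - 0.78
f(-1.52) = 5.01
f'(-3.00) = -40.89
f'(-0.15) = -0.80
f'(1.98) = -20.16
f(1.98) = -15.66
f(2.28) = -22.61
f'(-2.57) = -30.00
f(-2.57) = 25.45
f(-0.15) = -0.83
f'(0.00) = -0.78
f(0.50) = -1.61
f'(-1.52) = -10.64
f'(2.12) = -22.91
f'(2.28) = -26.27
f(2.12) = -18.68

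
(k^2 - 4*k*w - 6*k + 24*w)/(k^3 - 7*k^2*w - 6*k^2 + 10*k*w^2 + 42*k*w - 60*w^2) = (k - 4*w)/(k^2 - 7*k*w + 10*w^2)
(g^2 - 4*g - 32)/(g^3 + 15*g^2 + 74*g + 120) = (g - 8)/(g^2 + 11*g + 30)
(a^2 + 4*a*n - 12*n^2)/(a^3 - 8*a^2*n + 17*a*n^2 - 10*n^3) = (a + 6*n)/(a^2 - 6*a*n + 5*n^2)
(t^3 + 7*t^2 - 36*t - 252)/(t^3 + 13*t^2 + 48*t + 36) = (t^2 + t - 42)/(t^2 + 7*t + 6)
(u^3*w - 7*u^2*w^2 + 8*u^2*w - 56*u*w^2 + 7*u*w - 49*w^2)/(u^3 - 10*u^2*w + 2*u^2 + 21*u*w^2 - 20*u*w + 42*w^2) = w*(u^2 + 8*u + 7)/(u^2 - 3*u*w + 2*u - 6*w)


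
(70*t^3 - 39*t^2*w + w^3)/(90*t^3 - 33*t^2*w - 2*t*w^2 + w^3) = (14*t^2 - 5*t*w - w^2)/(18*t^2 - 3*t*w - w^2)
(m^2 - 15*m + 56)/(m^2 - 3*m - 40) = (m - 7)/(m + 5)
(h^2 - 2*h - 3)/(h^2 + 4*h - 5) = (h^2 - 2*h - 3)/(h^2 + 4*h - 5)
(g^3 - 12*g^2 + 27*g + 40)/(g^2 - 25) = (g^2 - 7*g - 8)/(g + 5)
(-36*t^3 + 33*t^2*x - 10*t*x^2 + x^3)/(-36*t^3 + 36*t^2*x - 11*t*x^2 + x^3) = (12*t^2 - 7*t*x + x^2)/(12*t^2 - 8*t*x + x^2)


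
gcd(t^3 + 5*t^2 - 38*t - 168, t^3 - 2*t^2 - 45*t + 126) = t^2 + t - 42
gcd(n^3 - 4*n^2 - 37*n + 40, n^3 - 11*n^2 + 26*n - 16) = n^2 - 9*n + 8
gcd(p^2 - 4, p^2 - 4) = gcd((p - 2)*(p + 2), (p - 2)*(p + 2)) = p^2 - 4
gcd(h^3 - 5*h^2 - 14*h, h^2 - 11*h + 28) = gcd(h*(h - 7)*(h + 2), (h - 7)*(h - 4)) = h - 7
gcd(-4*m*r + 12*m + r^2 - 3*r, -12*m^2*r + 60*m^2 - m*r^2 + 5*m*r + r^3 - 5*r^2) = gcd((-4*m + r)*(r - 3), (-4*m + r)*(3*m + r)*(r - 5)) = -4*m + r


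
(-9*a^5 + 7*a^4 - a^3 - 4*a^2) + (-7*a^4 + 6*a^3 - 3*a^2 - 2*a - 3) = -9*a^5 + 5*a^3 - 7*a^2 - 2*a - 3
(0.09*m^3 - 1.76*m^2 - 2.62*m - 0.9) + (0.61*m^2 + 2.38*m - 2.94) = 0.09*m^3 - 1.15*m^2 - 0.24*m - 3.84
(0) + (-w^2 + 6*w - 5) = -w^2 + 6*w - 5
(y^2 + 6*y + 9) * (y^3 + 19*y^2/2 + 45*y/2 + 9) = y^5 + 31*y^4/2 + 177*y^3/2 + 459*y^2/2 + 513*y/2 + 81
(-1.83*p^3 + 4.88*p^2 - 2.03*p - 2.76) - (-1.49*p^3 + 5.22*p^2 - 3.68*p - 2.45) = -0.34*p^3 - 0.34*p^2 + 1.65*p - 0.31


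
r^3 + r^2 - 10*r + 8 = (r - 2)*(r - 1)*(r + 4)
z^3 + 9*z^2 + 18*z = z*(z + 3)*(z + 6)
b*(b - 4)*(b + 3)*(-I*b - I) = -I*b^4 + 13*I*b^2 + 12*I*b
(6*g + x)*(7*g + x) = 42*g^2 + 13*g*x + x^2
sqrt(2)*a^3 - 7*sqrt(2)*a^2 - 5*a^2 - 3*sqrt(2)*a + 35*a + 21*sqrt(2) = (a - 7)*(a - 3*sqrt(2))*(sqrt(2)*a + 1)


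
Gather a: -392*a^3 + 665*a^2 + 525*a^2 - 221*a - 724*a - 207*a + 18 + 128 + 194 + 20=-392*a^3 + 1190*a^2 - 1152*a + 360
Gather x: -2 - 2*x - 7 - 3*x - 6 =-5*x - 15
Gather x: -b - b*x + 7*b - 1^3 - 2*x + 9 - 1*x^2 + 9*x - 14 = 6*b - x^2 + x*(7 - b) - 6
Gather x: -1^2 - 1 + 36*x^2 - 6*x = 36*x^2 - 6*x - 2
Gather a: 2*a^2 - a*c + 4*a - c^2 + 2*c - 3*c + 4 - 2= 2*a^2 + a*(4 - c) - c^2 - c + 2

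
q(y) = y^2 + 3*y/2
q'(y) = 2*y + 3/2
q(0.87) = 2.06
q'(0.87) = 3.24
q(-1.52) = 0.03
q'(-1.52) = -1.54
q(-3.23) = 5.59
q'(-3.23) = -4.96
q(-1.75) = 0.44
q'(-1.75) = -2.00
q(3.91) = 21.15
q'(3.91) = 9.32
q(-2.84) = 3.81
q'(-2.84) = -4.18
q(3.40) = 16.66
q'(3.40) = 8.30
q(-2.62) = 2.93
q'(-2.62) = -3.74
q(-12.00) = 126.00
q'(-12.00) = -22.50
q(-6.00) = 27.00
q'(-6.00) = -10.50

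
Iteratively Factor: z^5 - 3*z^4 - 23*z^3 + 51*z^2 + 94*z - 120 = (z - 1)*(z^4 - 2*z^3 - 25*z^2 + 26*z + 120) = (z - 3)*(z - 1)*(z^3 + z^2 - 22*z - 40) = (z - 3)*(z - 1)*(z + 2)*(z^2 - z - 20) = (z - 3)*(z - 1)*(z + 2)*(z + 4)*(z - 5)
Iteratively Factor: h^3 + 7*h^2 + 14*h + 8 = (h + 1)*(h^2 + 6*h + 8) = (h + 1)*(h + 4)*(h + 2)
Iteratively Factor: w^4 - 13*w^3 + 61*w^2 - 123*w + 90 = (w - 2)*(w^3 - 11*w^2 + 39*w - 45) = (w - 3)*(w - 2)*(w^2 - 8*w + 15) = (w - 3)^2*(w - 2)*(w - 5)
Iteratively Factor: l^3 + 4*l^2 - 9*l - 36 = (l + 4)*(l^2 - 9) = (l - 3)*(l + 4)*(l + 3)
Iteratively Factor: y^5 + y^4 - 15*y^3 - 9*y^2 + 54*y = (y)*(y^4 + y^3 - 15*y^2 - 9*y + 54) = y*(y + 3)*(y^3 - 2*y^2 - 9*y + 18) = y*(y - 3)*(y + 3)*(y^2 + y - 6) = y*(y - 3)*(y + 3)^2*(y - 2)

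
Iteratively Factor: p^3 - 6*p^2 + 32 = (p - 4)*(p^2 - 2*p - 8) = (p - 4)^2*(p + 2)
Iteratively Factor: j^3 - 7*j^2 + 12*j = (j)*(j^2 - 7*j + 12) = j*(j - 3)*(j - 4)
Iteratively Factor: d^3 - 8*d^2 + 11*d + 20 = (d - 5)*(d^2 - 3*d - 4) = (d - 5)*(d - 4)*(d + 1)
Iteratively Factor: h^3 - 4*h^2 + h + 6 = (h - 2)*(h^2 - 2*h - 3) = (h - 3)*(h - 2)*(h + 1)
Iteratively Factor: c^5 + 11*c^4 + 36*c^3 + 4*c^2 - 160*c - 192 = (c + 4)*(c^4 + 7*c^3 + 8*c^2 - 28*c - 48) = (c + 3)*(c + 4)*(c^3 + 4*c^2 - 4*c - 16) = (c + 3)*(c + 4)^2*(c^2 - 4) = (c + 2)*(c + 3)*(c + 4)^2*(c - 2)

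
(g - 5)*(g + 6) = g^2 + g - 30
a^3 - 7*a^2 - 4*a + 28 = (a - 7)*(a - 2)*(a + 2)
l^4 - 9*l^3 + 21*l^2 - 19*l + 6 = (l - 6)*(l - 1)^3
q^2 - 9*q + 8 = (q - 8)*(q - 1)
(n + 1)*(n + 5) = n^2 + 6*n + 5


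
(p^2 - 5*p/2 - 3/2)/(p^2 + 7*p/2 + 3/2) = (p - 3)/(p + 3)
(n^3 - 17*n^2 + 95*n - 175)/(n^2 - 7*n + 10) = (n^2 - 12*n + 35)/(n - 2)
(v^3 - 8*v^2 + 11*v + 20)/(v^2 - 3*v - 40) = (-v^3 + 8*v^2 - 11*v - 20)/(-v^2 + 3*v + 40)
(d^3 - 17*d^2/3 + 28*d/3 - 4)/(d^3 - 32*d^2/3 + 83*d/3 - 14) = (d - 2)/(d - 7)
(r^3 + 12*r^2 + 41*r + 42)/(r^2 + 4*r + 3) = (r^2 + 9*r + 14)/(r + 1)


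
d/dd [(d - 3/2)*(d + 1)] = 2*d - 1/2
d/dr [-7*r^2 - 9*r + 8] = -14*r - 9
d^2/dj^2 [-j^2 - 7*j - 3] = -2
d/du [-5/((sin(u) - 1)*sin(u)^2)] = 5*(3*sin(u) - 2)*cos(u)/((sin(u) - 1)^2*sin(u)^3)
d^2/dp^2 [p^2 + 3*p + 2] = 2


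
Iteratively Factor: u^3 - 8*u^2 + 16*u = (u - 4)*(u^2 - 4*u) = (u - 4)^2*(u)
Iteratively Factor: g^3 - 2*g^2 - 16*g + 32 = (g - 4)*(g^2 + 2*g - 8) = (g - 4)*(g - 2)*(g + 4)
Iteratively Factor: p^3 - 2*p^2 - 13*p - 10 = (p - 5)*(p^2 + 3*p + 2) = (p - 5)*(p + 2)*(p + 1)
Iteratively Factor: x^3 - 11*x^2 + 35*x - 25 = (x - 5)*(x^2 - 6*x + 5) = (x - 5)*(x - 1)*(x - 5)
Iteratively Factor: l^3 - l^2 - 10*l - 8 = (l + 2)*(l^2 - 3*l - 4) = (l - 4)*(l + 2)*(l + 1)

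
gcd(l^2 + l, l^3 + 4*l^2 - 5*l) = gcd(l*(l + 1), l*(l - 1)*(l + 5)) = l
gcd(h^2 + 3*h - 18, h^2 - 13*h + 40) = 1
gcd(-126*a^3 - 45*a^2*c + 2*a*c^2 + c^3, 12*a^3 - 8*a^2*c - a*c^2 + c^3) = 3*a + c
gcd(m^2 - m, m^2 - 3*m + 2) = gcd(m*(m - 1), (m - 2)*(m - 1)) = m - 1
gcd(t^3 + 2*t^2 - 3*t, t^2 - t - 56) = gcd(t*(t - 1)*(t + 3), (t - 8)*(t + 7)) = 1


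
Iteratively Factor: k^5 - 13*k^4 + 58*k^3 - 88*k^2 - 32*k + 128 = (k - 4)*(k^4 - 9*k^3 + 22*k^2 - 32) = (k - 4)*(k - 2)*(k^3 - 7*k^2 + 8*k + 16) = (k - 4)*(k - 2)*(k + 1)*(k^2 - 8*k + 16) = (k - 4)^2*(k - 2)*(k + 1)*(k - 4)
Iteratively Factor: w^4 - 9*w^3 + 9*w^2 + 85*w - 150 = (w - 5)*(w^3 - 4*w^2 - 11*w + 30) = (w - 5)*(w + 3)*(w^2 - 7*w + 10) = (w - 5)^2*(w + 3)*(w - 2)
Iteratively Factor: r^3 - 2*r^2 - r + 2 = (r + 1)*(r^2 - 3*r + 2) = (r - 1)*(r + 1)*(r - 2)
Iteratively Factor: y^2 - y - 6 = (y + 2)*(y - 3)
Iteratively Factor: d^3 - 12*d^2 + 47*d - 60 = (d - 5)*(d^2 - 7*d + 12) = (d - 5)*(d - 3)*(d - 4)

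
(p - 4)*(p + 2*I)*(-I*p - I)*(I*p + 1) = p^4 - 3*p^3 + I*p^3 - 2*p^2 - 3*I*p^2 - 6*p - 4*I*p - 8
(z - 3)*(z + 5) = z^2 + 2*z - 15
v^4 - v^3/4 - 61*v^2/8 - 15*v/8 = v*(v - 3)*(v + 1/4)*(v + 5/2)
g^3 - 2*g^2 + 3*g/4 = g*(g - 3/2)*(g - 1/2)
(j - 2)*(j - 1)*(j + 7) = j^3 + 4*j^2 - 19*j + 14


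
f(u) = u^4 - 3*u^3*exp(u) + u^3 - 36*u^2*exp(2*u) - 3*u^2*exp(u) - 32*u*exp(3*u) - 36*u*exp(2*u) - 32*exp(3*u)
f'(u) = -3*u^3*exp(u) + 4*u^3 - 72*u^2*exp(2*u) - 12*u^2*exp(u) + 3*u^2 - 96*u*exp(3*u) - 144*u*exp(2*u) - 6*u*exp(u) - 128*exp(3*u) - 36*exp(2*u)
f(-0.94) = 0.08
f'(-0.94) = 1.57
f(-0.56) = -0.04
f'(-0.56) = -6.33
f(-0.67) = 0.34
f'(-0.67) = -1.25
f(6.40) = -52240221431.98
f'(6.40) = -163258163545.06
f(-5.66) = 846.51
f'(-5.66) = -628.52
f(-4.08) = 211.66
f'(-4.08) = -221.43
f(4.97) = -592982442.21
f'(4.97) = -1860475097.89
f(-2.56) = 27.71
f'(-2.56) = -49.23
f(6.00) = -14954221811.56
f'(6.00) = -46793407258.85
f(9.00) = -170468194975784.45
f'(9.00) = -528262268727933.72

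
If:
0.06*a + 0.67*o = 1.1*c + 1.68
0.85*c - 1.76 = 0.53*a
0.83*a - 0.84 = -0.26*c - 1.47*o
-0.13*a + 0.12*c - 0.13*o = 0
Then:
No Solution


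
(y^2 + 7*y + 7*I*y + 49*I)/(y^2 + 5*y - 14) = (y + 7*I)/(y - 2)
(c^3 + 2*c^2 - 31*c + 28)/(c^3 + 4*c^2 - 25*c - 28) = (c - 1)/(c + 1)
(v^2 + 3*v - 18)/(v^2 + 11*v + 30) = (v - 3)/(v + 5)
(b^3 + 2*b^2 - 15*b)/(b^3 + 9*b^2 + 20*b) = (b - 3)/(b + 4)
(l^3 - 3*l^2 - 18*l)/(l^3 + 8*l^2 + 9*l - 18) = l*(l - 6)/(l^2 + 5*l - 6)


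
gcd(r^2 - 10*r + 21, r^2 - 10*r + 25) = 1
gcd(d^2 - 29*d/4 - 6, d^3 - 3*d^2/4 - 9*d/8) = d + 3/4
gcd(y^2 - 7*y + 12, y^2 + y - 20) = y - 4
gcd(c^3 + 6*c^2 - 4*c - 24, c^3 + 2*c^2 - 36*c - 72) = c^2 + 8*c + 12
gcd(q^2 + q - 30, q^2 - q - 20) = q - 5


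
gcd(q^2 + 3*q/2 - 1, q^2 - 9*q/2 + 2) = q - 1/2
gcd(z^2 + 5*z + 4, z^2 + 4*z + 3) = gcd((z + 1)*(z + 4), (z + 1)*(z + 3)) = z + 1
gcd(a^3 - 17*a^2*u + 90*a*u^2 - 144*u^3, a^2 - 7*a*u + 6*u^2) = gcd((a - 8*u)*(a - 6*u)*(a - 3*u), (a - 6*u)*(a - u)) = -a + 6*u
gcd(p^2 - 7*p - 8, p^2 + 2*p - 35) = 1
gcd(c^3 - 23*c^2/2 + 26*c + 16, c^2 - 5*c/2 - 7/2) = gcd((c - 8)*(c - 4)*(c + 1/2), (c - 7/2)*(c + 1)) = 1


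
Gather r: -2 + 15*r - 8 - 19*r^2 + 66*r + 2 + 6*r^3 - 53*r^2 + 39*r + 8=6*r^3 - 72*r^2 + 120*r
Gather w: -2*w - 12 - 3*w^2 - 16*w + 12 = -3*w^2 - 18*w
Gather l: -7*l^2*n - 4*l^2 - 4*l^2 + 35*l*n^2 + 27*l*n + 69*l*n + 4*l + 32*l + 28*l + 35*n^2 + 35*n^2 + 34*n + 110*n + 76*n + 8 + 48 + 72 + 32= l^2*(-7*n - 8) + l*(35*n^2 + 96*n + 64) + 70*n^2 + 220*n + 160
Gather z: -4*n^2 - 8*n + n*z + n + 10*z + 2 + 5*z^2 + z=-4*n^2 - 7*n + 5*z^2 + z*(n + 11) + 2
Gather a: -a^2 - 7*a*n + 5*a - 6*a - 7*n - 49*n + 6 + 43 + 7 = -a^2 + a*(-7*n - 1) - 56*n + 56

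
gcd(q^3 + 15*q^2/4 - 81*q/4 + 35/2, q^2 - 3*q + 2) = q - 2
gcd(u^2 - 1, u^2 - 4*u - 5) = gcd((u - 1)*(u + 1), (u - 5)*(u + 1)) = u + 1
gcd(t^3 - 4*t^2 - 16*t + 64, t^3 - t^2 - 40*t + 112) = t^2 - 8*t + 16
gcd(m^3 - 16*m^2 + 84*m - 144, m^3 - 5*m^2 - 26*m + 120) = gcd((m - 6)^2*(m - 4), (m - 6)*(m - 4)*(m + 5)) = m^2 - 10*m + 24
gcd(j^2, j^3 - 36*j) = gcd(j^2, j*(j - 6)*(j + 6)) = j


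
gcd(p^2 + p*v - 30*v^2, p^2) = 1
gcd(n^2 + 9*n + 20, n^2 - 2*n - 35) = n + 5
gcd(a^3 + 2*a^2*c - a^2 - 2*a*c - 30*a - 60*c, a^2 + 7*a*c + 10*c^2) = a + 2*c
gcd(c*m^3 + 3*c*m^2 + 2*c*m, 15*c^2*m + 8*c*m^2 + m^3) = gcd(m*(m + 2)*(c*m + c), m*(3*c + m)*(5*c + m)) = m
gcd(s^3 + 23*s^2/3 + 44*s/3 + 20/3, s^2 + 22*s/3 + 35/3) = s + 5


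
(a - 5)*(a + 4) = a^2 - a - 20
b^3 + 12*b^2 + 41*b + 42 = (b + 2)*(b + 3)*(b + 7)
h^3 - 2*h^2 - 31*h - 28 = (h - 7)*(h + 1)*(h + 4)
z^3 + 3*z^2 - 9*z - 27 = (z - 3)*(z + 3)^2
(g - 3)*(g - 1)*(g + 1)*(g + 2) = g^4 - g^3 - 7*g^2 + g + 6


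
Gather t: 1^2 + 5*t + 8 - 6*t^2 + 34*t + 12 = -6*t^2 + 39*t + 21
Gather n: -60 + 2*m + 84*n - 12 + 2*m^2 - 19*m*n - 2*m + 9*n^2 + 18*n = 2*m^2 + 9*n^2 + n*(102 - 19*m) - 72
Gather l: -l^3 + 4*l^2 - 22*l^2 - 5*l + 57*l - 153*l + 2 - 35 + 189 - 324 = -l^3 - 18*l^2 - 101*l - 168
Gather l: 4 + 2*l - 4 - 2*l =0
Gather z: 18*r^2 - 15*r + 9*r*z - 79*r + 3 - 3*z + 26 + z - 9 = 18*r^2 - 94*r + z*(9*r - 2) + 20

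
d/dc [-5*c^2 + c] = 1 - 10*c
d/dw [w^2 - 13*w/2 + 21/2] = 2*w - 13/2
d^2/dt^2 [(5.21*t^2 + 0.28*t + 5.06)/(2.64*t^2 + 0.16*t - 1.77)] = (-0.498432000000008*t^3 + 357.668784*t^2 + 20.674368*t + 80.351218)/(18.399744*t^6 + 3.345408*t^5 - 36.805824*t^4 - 4.481792*t^3 + 24.676632*t^2 + 1.503792*t - 5.545233)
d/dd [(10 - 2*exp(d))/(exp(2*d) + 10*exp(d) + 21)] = 2*(2*(exp(d) - 5)*(exp(d) + 5) - exp(2*d) - 10*exp(d) - 21)*exp(d)/(exp(2*d) + 10*exp(d) + 21)^2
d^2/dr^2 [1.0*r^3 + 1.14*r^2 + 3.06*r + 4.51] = 6.0*r + 2.28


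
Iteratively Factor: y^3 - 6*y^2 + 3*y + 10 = (y - 2)*(y^2 - 4*y - 5) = (y - 5)*(y - 2)*(y + 1)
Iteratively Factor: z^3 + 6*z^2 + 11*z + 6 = (z + 1)*(z^2 + 5*z + 6) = (z + 1)*(z + 2)*(z + 3)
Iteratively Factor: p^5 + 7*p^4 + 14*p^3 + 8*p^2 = (p + 2)*(p^4 + 5*p^3 + 4*p^2) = (p + 2)*(p + 4)*(p^3 + p^2) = p*(p + 2)*(p + 4)*(p^2 + p) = p*(p + 1)*(p + 2)*(p + 4)*(p)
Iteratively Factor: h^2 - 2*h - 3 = (h - 3)*(h + 1)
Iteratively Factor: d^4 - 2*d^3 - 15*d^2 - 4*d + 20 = (d + 2)*(d^3 - 4*d^2 - 7*d + 10) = (d - 1)*(d + 2)*(d^2 - 3*d - 10) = (d - 1)*(d + 2)^2*(d - 5)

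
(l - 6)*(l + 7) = l^2 + l - 42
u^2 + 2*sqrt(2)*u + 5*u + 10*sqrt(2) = (u + 5)*(u + 2*sqrt(2))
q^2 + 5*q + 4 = (q + 1)*(q + 4)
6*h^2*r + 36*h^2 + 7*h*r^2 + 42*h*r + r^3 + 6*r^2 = (h + r)*(6*h + r)*(r + 6)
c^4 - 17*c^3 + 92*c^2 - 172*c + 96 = (c - 8)*(c - 6)*(c - 2)*(c - 1)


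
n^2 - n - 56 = (n - 8)*(n + 7)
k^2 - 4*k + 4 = (k - 2)^2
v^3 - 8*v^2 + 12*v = v*(v - 6)*(v - 2)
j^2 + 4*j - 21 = (j - 3)*(j + 7)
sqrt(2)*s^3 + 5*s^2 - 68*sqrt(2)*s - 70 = (s - 5*sqrt(2))*(s + 7*sqrt(2))*(sqrt(2)*s + 1)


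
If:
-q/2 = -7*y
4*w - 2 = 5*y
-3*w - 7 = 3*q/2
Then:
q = -476/99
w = 7/99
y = -34/99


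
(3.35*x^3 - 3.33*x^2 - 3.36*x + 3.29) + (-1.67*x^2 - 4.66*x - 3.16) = 3.35*x^3 - 5.0*x^2 - 8.02*x + 0.13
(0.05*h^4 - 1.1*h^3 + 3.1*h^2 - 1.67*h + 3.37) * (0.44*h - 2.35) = 0.022*h^5 - 0.6015*h^4 + 3.949*h^3 - 8.0198*h^2 + 5.4073*h - 7.9195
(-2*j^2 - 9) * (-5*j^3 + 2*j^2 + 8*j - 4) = 10*j^5 - 4*j^4 + 29*j^3 - 10*j^2 - 72*j + 36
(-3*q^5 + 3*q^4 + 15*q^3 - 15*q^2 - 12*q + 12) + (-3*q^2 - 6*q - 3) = -3*q^5 + 3*q^4 + 15*q^3 - 18*q^2 - 18*q + 9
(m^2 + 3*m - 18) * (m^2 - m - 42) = m^4 + 2*m^3 - 63*m^2 - 108*m + 756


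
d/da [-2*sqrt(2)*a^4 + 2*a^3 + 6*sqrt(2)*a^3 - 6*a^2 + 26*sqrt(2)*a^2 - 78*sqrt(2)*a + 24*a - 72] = -8*sqrt(2)*a^3 + 6*a^2 + 18*sqrt(2)*a^2 - 12*a + 52*sqrt(2)*a - 78*sqrt(2) + 24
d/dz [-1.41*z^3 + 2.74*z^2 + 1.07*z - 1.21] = -4.23*z^2 + 5.48*z + 1.07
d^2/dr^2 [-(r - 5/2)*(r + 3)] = -2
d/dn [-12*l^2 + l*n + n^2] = l + 2*n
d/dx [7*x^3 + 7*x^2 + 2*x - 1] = 21*x^2 + 14*x + 2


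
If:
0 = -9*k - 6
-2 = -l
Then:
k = -2/3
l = 2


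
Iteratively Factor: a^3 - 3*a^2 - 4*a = (a + 1)*(a^2 - 4*a) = a*(a + 1)*(a - 4)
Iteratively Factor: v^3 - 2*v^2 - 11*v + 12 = (v - 4)*(v^2 + 2*v - 3) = (v - 4)*(v - 1)*(v + 3)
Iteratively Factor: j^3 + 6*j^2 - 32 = (j + 4)*(j^2 + 2*j - 8) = (j + 4)^2*(j - 2)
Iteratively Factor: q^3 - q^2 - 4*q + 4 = (q - 2)*(q^2 + q - 2) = (q - 2)*(q + 2)*(q - 1)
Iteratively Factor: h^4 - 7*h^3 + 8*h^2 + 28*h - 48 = (h - 2)*(h^3 - 5*h^2 - 2*h + 24) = (h - 2)*(h + 2)*(h^2 - 7*h + 12) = (h - 4)*(h - 2)*(h + 2)*(h - 3)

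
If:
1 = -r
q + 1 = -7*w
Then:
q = -7*w - 1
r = -1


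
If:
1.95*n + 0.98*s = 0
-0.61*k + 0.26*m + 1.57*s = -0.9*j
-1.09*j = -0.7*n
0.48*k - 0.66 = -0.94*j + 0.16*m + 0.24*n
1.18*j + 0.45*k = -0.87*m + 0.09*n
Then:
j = -0.27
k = 1.53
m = -0.47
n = -0.42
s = 0.83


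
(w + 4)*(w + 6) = w^2 + 10*w + 24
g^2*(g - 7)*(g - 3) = g^4 - 10*g^3 + 21*g^2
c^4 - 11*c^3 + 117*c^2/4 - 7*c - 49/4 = (c - 7)*(c - 7/2)*(c - 1)*(c + 1/2)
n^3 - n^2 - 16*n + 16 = (n - 4)*(n - 1)*(n + 4)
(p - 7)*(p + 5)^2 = p^3 + 3*p^2 - 45*p - 175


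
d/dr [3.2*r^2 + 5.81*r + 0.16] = 6.4*r + 5.81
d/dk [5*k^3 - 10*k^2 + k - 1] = 15*k^2 - 20*k + 1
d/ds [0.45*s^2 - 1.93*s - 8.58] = 0.9*s - 1.93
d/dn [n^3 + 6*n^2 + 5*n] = 3*n^2 + 12*n + 5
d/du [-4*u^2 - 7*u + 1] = -8*u - 7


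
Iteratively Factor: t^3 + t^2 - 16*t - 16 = (t + 1)*(t^2 - 16) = (t - 4)*(t + 1)*(t + 4)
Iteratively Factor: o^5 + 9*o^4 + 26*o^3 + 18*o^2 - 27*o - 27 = (o + 3)*(o^4 + 6*o^3 + 8*o^2 - 6*o - 9) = (o + 3)^2*(o^3 + 3*o^2 - o - 3) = (o - 1)*(o + 3)^2*(o^2 + 4*o + 3) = (o - 1)*(o + 1)*(o + 3)^2*(o + 3)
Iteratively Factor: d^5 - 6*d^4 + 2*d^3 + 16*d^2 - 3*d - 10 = (d + 1)*(d^4 - 7*d^3 + 9*d^2 + 7*d - 10) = (d - 2)*(d + 1)*(d^3 - 5*d^2 - d + 5) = (d - 5)*(d - 2)*(d + 1)*(d^2 - 1) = (d - 5)*(d - 2)*(d + 1)^2*(d - 1)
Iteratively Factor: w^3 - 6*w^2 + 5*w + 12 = (w - 4)*(w^2 - 2*w - 3) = (w - 4)*(w + 1)*(w - 3)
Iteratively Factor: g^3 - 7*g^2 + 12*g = (g - 3)*(g^2 - 4*g) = (g - 4)*(g - 3)*(g)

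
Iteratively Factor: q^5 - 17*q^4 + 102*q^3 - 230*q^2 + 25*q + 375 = (q + 1)*(q^4 - 18*q^3 + 120*q^2 - 350*q + 375) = (q - 5)*(q + 1)*(q^3 - 13*q^2 + 55*q - 75) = (q - 5)^2*(q + 1)*(q^2 - 8*q + 15) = (q - 5)^3*(q + 1)*(q - 3)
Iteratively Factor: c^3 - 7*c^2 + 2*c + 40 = (c + 2)*(c^2 - 9*c + 20) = (c - 4)*(c + 2)*(c - 5)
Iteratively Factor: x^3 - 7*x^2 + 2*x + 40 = (x - 4)*(x^2 - 3*x - 10) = (x - 5)*(x - 4)*(x + 2)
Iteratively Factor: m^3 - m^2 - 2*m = (m + 1)*(m^2 - 2*m) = (m - 2)*(m + 1)*(m)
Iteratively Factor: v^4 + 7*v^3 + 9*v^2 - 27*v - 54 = (v + 3)*(v^3 + 4*v^2 - 3*v - 18) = (v - 2)*(v + 3)*(v^2 + 6*v + 9) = (v - 2)*(v + 3)^2*(v + 3)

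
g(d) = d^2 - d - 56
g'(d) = 2*d - 1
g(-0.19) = -55.77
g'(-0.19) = -1.38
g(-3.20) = -42.56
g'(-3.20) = -7.40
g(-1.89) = -50.54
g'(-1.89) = -4.78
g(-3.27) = -42.04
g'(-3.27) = -7.54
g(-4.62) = -30.04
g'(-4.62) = -10.24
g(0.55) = -56.25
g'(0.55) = 0.10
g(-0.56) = -55.13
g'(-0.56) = -2.12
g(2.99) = -50.05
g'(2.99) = 4.98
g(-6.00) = -14.00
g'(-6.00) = -13.00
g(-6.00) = -14.00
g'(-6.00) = -13.00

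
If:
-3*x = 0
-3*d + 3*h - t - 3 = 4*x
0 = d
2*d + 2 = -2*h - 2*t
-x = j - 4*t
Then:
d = 0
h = 1/2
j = -6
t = -3/2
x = 0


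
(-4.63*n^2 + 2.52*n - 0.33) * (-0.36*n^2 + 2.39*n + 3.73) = 1.6668*n^4 - 11.9729*n^3 - 11.1283*n^2 + 8.6109*n - 1.2309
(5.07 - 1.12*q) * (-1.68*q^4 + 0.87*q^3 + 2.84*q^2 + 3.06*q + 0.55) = 1.8816*q^5 - 9.492*q^4 + 1.2301*q^3 + 10.9716*q^2 + 14.8982*q + 2.7885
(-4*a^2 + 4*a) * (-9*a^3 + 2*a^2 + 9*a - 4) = 36*a^5 - 44*a^4 - 28*a^3 + 52*a^2 - 16*a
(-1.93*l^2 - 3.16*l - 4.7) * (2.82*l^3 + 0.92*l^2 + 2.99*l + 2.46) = -5.4426*l^5 - 10.6868*l^4 - 21.9319*l^3 - 18.5202*l^2 - 21.8266*l - 11.562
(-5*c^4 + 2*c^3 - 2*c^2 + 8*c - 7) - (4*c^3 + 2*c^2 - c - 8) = -5*c^4 - 2*c^3 - 4*c^2 + 9*c + 1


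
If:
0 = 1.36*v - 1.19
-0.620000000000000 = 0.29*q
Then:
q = -2.14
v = 0.88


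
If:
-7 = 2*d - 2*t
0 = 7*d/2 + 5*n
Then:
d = t - 7/2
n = 49/20 - 7*t/10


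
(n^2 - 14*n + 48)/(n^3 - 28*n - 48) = (n - 8)/(n^2 + 6*n + 8)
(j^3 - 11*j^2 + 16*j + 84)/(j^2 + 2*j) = j - 13 + 42/j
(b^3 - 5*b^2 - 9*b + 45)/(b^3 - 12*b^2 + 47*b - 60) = (b + 3)/(b - 4)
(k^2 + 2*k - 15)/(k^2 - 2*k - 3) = (k + 5)/(k + 1)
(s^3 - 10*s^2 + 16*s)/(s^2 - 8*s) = s - 2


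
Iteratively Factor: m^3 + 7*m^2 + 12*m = (m)*(m^2 + 7*m + 12) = m*(m + 4)*(m + 3)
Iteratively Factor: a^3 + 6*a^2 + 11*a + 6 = (a + 1)*(a^2 + 5*a + 6) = (a + 1)*(a + 2)*(a + 3)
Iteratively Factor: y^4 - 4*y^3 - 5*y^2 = (y - 5)*(y^3 + y^2) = y*(y - 5)*(y^2 + y) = y*(y - 5)*(y + 1)*(y)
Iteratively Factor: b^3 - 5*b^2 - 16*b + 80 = (b - 4)*(b^2 - b - 20) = (b - 4)*(b + 4)*(b - 5)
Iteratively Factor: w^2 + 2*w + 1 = (w + 1)*(w + 1)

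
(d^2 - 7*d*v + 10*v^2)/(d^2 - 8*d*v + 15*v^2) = (-d + 2*v)/(-d + 3*v)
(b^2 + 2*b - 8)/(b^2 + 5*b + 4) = (b - 2)/(b + 1)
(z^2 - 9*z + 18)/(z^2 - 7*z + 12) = (z - 6)/(z - 4)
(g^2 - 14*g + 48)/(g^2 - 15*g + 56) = (g - 6)/(g - 7)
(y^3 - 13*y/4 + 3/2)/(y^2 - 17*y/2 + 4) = (y^2 + y/2 - 3)/(y - 8)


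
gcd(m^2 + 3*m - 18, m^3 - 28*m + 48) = m + 6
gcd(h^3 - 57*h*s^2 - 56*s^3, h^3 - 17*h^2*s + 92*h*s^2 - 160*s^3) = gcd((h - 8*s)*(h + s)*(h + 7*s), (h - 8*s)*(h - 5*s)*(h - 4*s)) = -h + 8*s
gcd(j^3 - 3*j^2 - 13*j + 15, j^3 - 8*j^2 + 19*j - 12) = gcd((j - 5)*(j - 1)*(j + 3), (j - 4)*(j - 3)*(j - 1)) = j - 1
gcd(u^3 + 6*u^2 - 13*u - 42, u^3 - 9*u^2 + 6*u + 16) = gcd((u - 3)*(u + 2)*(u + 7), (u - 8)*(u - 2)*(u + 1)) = 1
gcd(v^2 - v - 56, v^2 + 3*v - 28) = v + 7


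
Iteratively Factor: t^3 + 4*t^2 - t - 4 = (t + 1)*(t^2 + 3*t - 4) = (t - 1)*(t + 1)*(t + 4)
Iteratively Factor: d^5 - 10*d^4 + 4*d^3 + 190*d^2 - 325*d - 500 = (d - 5)*(d^4 - 5*d^3 - 21*d^2 + 85*d + 100) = (d - 5)*(d + 1)*(d^3 - 6*d^2 - 15*d + 100) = (d - 5)^2*(d + 1)*(d^2 - d - 20) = (d - 5)^3*(d + 1)*(d + 4)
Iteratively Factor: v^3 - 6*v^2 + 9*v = (v - 3)*(v^2 - 3*v) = v*(v - 3)*(v - 3)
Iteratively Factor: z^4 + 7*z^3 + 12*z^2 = (z + 3)*(z^3 + 4*z^2) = z*(z + 3)*(z^2 + 4*z) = z^2*(z + 3)*(z + 4)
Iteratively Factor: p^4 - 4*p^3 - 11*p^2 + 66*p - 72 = (p + 4)*(p^3 - 8*p^2 + 21*p - 18) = (p - 2)*(p + 4)*(p^2 - 6*p + 9) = (p - 3)*(p - 2)*(p + 4)*(p - 3)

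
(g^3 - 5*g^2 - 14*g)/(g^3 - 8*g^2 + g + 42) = g/(g - 3)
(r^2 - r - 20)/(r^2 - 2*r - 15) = (r + 4)/(r + 3)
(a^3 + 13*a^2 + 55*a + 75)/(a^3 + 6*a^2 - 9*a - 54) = (a^2 + 10*a + 25)/(a^2 + 3*a - 18)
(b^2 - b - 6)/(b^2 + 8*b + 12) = (b - 3)/(b + 6)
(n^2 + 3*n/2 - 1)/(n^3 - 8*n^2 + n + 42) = (n - 1/2)/(n^2 - 10*n + 21)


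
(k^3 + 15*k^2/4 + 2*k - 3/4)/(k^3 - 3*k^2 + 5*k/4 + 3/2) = (4*k^3 + 15*k^2 + 8*k - 3)/(4*k^3 - 12*k^2 + 5*k + 6)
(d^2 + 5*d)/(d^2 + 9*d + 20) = d/(d + 4)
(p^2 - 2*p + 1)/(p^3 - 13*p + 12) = (p - 1)/(p^2 + p - 12)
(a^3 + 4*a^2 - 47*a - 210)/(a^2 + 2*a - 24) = (a^2 - 2*a - 35)/(a - 4)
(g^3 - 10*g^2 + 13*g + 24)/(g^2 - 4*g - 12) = (-g^3 + 10*g^2 - 13*g - 24)/(-g^2 + 4*g + 12)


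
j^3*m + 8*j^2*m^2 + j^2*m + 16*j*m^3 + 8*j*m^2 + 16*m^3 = (j + 4*m)^2*(j*m + m)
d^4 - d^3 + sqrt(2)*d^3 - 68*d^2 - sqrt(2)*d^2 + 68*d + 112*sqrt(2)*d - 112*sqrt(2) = (d - 1)*(d - 4*sqrt(2))*(d - 2*sqrt(2))*(d + 7*sqrt(2))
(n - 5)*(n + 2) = n^2 - 3*n - 10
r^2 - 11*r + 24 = (r - 8)*(r - 3)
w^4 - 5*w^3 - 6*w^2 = w^2*(w - 6)*(w + 1)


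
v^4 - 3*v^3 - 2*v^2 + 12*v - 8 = (v - 2)^2*(v - 1)*(v + 2)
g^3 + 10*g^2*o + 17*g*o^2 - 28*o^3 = (g - o)*(g + 4*o)*(g + 7*o)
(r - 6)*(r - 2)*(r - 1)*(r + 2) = r^4 - 7*r^3 + 2*r^2 + 28*r - 24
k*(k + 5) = k^2 + 5*k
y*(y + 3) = y^2 + 3*y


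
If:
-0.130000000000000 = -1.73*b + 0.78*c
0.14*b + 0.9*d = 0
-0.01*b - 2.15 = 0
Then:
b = -215.00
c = -477.03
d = 33.44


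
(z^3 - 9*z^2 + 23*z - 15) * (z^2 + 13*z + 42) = z^5 + 4*z^4 - 52*z^3 - 94*z^2 + 771*z - 630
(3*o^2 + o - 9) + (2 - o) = 3*o^2 - 7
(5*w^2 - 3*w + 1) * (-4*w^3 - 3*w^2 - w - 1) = -20*w^5 - 3*w^4 - 5*w^2 + 2*w - 1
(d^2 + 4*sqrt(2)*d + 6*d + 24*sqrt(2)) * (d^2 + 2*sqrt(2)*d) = d^4 + 6*d^3 + 6*sqrt(2)*d^3 + 16*d^2 + 36*sqrt(2)*d^2 + 96*d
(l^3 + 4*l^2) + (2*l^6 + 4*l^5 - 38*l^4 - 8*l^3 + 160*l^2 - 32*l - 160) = 2*l^6 + 4*l^5 - 38*l^4 - 7*l^3 + 164*l^2 - 32*l - 160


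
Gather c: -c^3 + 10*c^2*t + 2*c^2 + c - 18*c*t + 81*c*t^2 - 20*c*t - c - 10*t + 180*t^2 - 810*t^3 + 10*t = -c^3 + c^2*(10*t + 2) + c*(81*t^2 - 38*t) - 810*t^3 + 180*t^2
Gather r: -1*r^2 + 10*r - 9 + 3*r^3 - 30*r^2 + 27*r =3*r^3 - 31*r^2 + 37*r - 9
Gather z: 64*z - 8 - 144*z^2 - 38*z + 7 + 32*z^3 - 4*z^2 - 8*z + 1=32*z^3 - 148*z^2 + 18*z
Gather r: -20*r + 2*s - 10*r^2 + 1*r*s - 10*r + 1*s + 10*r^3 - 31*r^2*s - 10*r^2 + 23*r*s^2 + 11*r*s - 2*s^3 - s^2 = 10*r^3 + r^2*(-31*s - 20) + r*(23*s^2 + 12*s - 30) - 2*s^3 - s^2 + 3*s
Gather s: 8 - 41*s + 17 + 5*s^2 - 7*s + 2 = 5*s^2 - 48*s + 27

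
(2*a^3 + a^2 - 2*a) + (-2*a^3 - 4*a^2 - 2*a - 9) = -3*a^2 - 4*a - 9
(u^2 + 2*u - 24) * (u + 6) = u^3 + 8*u^2 - 12*u - 144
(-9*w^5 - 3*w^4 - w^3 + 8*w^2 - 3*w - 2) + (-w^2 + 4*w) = -9*w^5 - 3*w^4 - w^3 + 7*w^2 + w - 2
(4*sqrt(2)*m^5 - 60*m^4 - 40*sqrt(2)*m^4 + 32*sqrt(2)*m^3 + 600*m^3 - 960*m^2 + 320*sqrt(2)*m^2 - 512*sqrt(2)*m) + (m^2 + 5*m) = 4*sqrt(2)*m^5 - 60*m^4 - 40*sqrt(2)*m^4 + 32*sqrt(2)*m^3 + 600*m^3 - 959*m^2 + 320*sqrt(2)*m^2 - 512*sqrt(2)*m + 5*m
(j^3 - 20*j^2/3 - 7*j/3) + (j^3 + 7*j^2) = 2*j^3 + j^2/3 - 7*j/3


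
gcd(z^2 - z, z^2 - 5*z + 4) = z - 1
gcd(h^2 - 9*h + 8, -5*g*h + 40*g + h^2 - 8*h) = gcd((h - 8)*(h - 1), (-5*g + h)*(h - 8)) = h - 8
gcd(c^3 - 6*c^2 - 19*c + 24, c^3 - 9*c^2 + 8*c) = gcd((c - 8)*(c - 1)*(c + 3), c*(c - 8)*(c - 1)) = c^2 - 9*c + 8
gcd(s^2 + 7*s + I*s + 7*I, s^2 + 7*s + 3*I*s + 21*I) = s + 7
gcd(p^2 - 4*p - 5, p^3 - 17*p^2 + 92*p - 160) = p - 5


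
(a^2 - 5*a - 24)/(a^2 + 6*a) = (a^2 - 5*a - 24)/(a*(a + 6))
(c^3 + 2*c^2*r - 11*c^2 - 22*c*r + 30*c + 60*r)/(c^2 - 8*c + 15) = (c^2 + 2*c*r - 6*c - 12*r)/(c - 3)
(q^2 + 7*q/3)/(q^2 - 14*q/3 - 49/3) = q/(q - 7)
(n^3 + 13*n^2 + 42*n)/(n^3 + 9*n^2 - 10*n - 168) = n/(n - 4)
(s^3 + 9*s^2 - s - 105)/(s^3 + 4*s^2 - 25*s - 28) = (s^2 + 2*s - 15)/(s^2 - 3*s - 4)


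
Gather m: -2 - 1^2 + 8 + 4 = 9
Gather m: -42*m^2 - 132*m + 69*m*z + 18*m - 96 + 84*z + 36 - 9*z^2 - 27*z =-42*m^2 + m*(69*z - 114) - 9*z^2 + 57*z - 60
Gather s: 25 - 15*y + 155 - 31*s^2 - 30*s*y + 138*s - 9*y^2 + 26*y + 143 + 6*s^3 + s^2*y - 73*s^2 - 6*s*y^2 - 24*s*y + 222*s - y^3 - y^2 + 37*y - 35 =6*s^3 + s^2*(y - 104) + s*(-6*y^2 - 54*y + 360) - y^3 - 10*y^2 + 48*y + 288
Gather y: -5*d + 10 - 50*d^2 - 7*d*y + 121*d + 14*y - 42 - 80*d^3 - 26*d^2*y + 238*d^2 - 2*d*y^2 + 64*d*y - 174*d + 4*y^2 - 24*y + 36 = -80*d^3 + 188*d^2 - 58*d + y^2*(4 - 2*d) + y*(-26*d^2 + 57*d - 10) + 4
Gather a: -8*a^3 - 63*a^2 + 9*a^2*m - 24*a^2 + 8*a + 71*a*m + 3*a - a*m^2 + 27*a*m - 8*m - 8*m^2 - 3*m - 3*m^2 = -8*a^3 + a^2*(9*m - 87) + a*(-m^2 + 98*m + 11) - 11*m^2 - 11*m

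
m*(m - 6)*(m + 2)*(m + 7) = m^4 + 3*m^3 - 40*m^2 - 84*m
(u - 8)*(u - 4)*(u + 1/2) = u^3 - 23*u^2/2 + 26*u + 16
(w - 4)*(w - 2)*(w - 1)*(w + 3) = w^4 - 4*w^3 - 7*w^2 + 34*w - 24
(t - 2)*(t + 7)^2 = t^3 + 12*t^2 + 21*t - 98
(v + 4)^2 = v^2 + 8*v + 16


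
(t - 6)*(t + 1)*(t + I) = t^3 - 5*t^2 + I*t^2 - 6*t - 5*I*t - 6*I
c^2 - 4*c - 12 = (c - 6)*(c + 2)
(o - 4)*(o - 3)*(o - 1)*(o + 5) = o^4 - 3*o^3 - 21*o^2 + 83*o - 60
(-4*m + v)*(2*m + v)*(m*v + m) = -8*m^3*v - 8*m^3 - 2*m^2*v^2 - 2*m^2*v + m*v^3 + m*v^2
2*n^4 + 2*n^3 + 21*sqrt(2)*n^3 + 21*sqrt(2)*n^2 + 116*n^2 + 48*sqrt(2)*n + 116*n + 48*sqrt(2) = (n + 4*sqrt(2))*(n + 6*sqrt(2))*(sqrt(2)*n + 1)*(sqrt(2)*n + sqrt(2))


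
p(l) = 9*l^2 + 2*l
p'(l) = 18*l + 2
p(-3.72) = 117.11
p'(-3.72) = -64.96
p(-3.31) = 91.98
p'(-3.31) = -57.58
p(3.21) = 99.16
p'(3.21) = 59.78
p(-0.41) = 0.69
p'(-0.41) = -5.38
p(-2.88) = 68.89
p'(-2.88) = -49.84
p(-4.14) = 145.98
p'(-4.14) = -72.52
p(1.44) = 21.54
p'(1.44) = 27.92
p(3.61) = 124.51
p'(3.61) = 66.98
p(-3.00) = 75.00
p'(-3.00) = -52.00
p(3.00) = 87.00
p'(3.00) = 56.00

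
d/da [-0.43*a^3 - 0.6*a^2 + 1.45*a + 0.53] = -1.29*a^2 - 1.2*a + 1.45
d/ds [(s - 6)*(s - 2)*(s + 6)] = 3*s^2 - 4*s - 36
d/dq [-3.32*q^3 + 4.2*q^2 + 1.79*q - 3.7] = -9.96*q^2 + 8.4*q + 1.79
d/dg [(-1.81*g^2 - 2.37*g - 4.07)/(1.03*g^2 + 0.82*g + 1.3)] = (0.956900000000001*g^2 + 3.6782*g + 0.2564)/(1.0609*g^4 + 1.6892*g^3 + 3.3504*g^2 + 2.132*g + 1.69)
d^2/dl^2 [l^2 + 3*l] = 2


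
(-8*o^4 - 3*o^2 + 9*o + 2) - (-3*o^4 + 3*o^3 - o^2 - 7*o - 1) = -5*o^4 - 3*o^3 - 2*o^2 + 16*o + 3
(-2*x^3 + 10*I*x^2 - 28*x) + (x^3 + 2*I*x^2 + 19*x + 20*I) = -x^3 + 12*I*x^2 - 9*x + 20*I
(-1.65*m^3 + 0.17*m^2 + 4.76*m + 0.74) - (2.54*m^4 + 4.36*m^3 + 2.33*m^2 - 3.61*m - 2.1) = -2.54*m^4 - 6.01*m^3 - 2.16*m^2 + 8.37*m + 2.84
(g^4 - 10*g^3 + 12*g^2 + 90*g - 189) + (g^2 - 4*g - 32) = g^4 - 10*g^3 + 13*g^2 + 86*g - 221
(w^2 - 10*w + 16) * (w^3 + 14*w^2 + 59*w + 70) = w^5 + 4*w^4 - 65*w^3 - 296*w^2 + 244*w + 1120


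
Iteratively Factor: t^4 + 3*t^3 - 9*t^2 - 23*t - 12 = (t + 4)*(t^3 - t^2 - 5*t - 3) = (t + 1)*(t + 4)*(t^2 - 2*t - 3) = (t + 1)^2*(t + 4)*(t - 3)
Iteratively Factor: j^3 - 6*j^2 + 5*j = (j - 1)*(j^2 - 5*j) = (j - 5)*(j - 1)*(j)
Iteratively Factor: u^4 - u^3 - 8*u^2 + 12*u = (u - 2)*(u^3 + u^2 - 6*u) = u*(u - 2)*(u^2 + u - 6) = u*(u - 2)^2*(u + 3)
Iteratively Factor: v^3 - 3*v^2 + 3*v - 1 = (v - 1)*(v^2 - 2*v + 1) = (v - 1)^2*(v - 1)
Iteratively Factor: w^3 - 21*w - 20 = (w + 1)*(w^2 - w - 20) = (w - 5)*(w + 1)*(w + 4)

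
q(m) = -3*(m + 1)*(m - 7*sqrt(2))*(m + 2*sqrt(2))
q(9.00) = 319.19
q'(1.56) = 140.14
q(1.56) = 281.07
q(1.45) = 265.71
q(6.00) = 722.95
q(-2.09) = -28.95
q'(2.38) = 140.93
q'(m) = -3*(m + 1)*(m - 7*sqrt(2)) - 3*(m + 1)*(m + 2*sqrt(2)) - 3*(m - 7*sqrt(2))*(m + 2*sqrt(2)) = -9*m^2 - 6*m + 30*sqrt(2)*m + 15*sqrt(2) + 84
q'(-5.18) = -324.97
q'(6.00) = -0.23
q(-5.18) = 444.68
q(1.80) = 314.90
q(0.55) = 146.88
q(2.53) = 418.19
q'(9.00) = -295.95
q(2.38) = 397.13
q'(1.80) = 141.62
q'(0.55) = 122.53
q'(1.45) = 139.11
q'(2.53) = 139.76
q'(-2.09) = -10.23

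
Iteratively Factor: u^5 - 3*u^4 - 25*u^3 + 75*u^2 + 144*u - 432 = (u + 3)*(u^4 - 6*u^3 - 7*u^2 + 96*u - 144) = (u - 3)*(u + 3)*(u^3 - 3*u^2 - 16*u + 48) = (u - 4)*(u - 3)*(u + 3)*(u^2 + u - 12) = (u - 4)*(u - 3)^2*(u + 3)*(u + 4)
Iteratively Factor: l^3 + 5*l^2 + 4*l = (l)*(l^2 + 5*l + 4) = l*(l + 4)*(l + 1)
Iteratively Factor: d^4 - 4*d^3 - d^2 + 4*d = (d - 4)*(d^3 - d) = (d - 4)*(d - 1)*(d^2 + d) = (d - 4)*(d - 1)*(d + 1)*(d)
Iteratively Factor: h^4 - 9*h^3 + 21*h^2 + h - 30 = (h - 3)*(h^3 - 6*h^2 + 3*h + 10) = (h - 5)*(h - 3)*(h^2 - h - 2) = (h - 5)*(h - 3)*(h - 2)*(h + 1)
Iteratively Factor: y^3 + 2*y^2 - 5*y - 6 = (y + 1)*(y^2 + y - 6) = (y + 1)*(y + 3)*(y - 2)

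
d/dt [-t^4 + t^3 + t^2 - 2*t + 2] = -4*t^3 + 3*t^2 + 2*t - 2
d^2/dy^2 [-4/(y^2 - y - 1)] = 8*(-y^2 + y + (2*y - 1)^2 + 1)/(-y^2 + y + 1)^3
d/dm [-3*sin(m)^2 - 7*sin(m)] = -(6*sin(m) + 7)*cos(m)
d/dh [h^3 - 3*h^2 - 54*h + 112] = 3*h^2 - 6*h - 54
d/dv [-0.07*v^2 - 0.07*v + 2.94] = -0.14*v - 0.07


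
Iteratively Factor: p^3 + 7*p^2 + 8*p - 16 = (p + 4)*(p^2 + 3*p - 4) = (p - 1)*(p + 4)*(p + 4)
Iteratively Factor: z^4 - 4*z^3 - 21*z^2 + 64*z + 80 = (z - 5)*(z^3 + z^2 - 16*z - 16) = (z - 5)*(z + 1)*(z^2 - 16) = (z - 5)*(z + 1)*(z + 4)*(z - 4)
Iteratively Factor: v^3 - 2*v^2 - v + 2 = (v + 1)*(v^2 - 3*v + 2) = (v - 2)*(v + 1)*(v - 1)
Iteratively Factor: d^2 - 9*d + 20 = (d - 4)*(d - 5)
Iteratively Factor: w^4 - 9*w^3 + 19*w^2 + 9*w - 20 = (w - 1)*(w^3 - 8*w^2 + 11*w + 20) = (w - 5)*(w - 1)*(w^2 - 3*w - 4) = (w - 5)*(w - 4)*(w - 1)*(w + 1)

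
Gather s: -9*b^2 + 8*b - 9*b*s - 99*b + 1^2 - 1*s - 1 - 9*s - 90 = -9*b^2 - 91*b + s*(-9*b - 10) - 90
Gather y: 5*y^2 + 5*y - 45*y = 5*y^2 - 40*y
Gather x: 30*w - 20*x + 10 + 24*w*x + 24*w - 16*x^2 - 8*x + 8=54*w - 16*x^2 + x*(24*w - 28) + 18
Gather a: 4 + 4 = 8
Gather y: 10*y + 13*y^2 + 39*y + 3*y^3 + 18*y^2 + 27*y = 3*y^3 + 31*y^2 + 76*y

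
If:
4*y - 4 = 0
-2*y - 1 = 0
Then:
No Solution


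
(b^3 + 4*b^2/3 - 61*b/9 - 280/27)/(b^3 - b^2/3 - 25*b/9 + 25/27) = (9*b^2 - 3*b - 56)/(9*b^2 - 18*b + 5)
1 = 1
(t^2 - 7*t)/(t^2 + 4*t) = (t - 7)/(t + 4)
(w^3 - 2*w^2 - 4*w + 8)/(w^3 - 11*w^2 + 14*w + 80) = (w^2 - 4*w + 4)/(w^2 - 13*w + 40)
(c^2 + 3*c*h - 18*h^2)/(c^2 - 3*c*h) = (c + 6*h)/c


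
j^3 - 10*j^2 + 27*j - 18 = (j - 6)*(j - 3)*(j - 1)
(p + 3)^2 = p^2 + 6*p + 9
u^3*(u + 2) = u^4 + 2*u^3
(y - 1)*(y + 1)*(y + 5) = y^3 + 5*y^2 - y - 5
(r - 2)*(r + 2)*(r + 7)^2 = r^4 + 14*r^3 + 45*r^2 - 56*r - 196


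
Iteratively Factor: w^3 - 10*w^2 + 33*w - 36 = (w - 3)*(w^2 - 7*w + 12) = (w - 4)*(w - 3)*(w - 3)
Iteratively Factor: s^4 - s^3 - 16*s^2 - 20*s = (s + 2)*(s^3 - 3*s^2 - 10*s) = (s - 5)*(s + 2)*(s^2 + 2*s) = (s - 5)*(s + 2)^2*(s)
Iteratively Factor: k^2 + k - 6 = (k + 3)*(k - 2)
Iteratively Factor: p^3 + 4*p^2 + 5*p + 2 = (p + 1)*(p^2 + 3*p + 2) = (p + 1)^2*(p + 2)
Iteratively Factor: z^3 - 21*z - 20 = (z + 1)*(z^2 - z - 20) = (z + 1)*(z + 4)*(z - 5)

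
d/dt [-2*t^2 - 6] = -4*t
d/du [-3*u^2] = -6*u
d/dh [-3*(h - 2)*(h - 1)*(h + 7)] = -9*h^2 - 24*h + 57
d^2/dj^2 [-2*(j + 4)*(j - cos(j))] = -2*(j + 4)*cos(j) - 4*sin(j) - 4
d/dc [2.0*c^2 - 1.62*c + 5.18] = 4.0*c - 1.62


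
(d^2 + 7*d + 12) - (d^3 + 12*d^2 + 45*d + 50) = -d^3 - 11*d^2 - 38*d - 38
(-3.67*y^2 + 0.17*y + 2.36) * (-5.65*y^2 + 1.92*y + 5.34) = 20.7355*y^4 - 8.0069*y^3 - 32.6054*y^2 + 5.439*y + 12.6024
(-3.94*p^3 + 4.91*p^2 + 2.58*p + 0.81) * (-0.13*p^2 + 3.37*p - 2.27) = 0.5122*p^5 - 13.9161*p^4 + 25.1551*p^3 - 2.5564*p^2 - 3.1269*p - 1.8387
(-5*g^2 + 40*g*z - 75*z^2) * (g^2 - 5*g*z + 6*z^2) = -5*g^4 + 65*g^3*z - 305*g^2*z^2 + 615*g*z^3 - 450*z^4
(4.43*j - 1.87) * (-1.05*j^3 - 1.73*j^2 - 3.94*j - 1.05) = -4.6515*j^4 - 5.7004*j^3 - 14.2191*j^2 + 2.7163*j + 1.9635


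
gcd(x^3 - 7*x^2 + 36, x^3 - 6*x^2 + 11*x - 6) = x - 3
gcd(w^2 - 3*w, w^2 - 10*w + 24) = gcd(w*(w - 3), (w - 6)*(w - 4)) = 1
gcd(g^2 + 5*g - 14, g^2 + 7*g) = g + 7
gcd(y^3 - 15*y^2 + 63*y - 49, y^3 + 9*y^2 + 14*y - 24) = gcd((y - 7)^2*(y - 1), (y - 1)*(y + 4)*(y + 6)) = y - 1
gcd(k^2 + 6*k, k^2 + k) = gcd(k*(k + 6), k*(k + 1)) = k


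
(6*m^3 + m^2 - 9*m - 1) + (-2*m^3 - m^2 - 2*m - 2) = 4*m^3 - 11*m - 3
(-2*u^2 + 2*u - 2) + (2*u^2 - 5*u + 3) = 1 - 3*u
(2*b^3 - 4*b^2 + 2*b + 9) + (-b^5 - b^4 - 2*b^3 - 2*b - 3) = -b^5 - b^4 - 4*b^2 + 6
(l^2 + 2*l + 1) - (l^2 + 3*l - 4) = 5 - l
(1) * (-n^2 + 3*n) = -n^2 + 3*n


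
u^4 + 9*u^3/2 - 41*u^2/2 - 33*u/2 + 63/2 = (u - 3)*(u - 1)*(u + 3/2)*(u + 7)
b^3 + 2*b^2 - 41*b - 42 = (b - 6)*(b + 1)*(b + 7)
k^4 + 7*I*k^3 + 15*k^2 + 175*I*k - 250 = (k - 5*I)*(k + 2*I)*(k + 5*I)^2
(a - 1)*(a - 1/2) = a^2 - 3*a/2 + 1/2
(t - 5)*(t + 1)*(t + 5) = t^3 + t^2 - 25*t - 25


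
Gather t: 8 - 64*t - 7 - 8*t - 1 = -72*t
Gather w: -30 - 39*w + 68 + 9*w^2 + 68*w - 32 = 9*w^2 + 29*w + 6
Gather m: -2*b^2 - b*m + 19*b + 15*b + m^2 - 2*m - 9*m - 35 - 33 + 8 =-2*b^2 + 34*b + m^2 + m*(-b - 11) - 60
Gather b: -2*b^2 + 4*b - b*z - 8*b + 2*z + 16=-2*b^2 + b*(-z - 4) + 2*z + 16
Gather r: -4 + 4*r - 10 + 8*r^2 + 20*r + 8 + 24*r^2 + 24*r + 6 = 32*r^2 + 48*r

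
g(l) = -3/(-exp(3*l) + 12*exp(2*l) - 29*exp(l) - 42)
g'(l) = -3*(3*exp(3*l) - 24*exp(2*l) + 29*exp(l))/(-exp(3*l) + 12*exp(2*l) - 29*exp(l) - 42)^2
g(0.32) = 0.05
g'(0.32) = -0.00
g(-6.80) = 0.07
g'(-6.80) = -0.00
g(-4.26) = 0.07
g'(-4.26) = -0.00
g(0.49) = 0.05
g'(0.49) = 0.00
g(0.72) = 0.05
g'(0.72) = 0.01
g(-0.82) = 0.06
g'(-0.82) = -0.01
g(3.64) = 0.00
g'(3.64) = -0.00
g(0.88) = 0.05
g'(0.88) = 0.03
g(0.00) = 0.05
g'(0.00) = -0.00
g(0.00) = 0.05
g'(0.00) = -0.00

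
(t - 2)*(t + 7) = t^2 + 5*t - 14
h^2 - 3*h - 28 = (h - 7)*(h + 4)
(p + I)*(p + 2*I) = p^2 + 3*I*p - 2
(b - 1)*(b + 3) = b^2 + 2*b - 3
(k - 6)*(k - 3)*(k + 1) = k^3 - 8*k^2 + 9*k + 18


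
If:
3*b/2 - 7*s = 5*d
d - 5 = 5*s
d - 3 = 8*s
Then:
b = 278/9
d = 25/3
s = 2/3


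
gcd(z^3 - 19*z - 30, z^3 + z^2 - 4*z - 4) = z + 2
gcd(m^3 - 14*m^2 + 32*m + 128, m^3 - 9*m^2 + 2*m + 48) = m^2 - 6*m - 16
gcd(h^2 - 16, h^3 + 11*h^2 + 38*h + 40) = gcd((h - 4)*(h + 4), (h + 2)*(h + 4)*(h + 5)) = h + 4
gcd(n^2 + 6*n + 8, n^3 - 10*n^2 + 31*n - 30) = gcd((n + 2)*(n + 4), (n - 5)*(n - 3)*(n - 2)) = 1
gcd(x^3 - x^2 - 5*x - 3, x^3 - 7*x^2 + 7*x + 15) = x^2 - 2*x - 3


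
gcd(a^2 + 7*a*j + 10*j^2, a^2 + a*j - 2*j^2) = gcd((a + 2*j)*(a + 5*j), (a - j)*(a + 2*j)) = a + 2*j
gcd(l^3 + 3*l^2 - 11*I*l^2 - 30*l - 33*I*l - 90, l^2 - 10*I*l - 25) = l - 5*I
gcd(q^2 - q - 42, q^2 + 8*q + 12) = q + 6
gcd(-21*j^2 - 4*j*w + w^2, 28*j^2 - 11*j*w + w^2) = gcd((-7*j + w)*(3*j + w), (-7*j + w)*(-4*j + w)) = -7*j + w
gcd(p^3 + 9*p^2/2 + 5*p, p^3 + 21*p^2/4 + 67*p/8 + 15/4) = p^2 + 9*p/2 + 5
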